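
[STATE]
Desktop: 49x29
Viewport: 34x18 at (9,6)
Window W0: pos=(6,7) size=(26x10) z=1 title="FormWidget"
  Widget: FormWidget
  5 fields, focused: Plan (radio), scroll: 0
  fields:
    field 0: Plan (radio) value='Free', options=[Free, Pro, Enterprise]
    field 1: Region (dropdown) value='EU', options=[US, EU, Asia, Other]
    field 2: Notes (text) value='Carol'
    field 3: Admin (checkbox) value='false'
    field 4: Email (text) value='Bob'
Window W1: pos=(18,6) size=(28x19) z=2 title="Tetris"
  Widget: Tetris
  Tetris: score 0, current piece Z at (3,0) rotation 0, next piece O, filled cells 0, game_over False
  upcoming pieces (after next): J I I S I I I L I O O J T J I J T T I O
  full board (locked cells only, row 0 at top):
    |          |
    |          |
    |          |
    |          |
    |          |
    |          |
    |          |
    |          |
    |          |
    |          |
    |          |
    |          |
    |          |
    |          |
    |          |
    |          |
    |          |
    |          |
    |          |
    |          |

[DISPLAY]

         ┏━━━━━━━━━━━━━━━━━━━━━━━━
━━━━━━━━━┃ Tetris                 
ormWidget┠────────────────────────
─────────┃          │Next:        
Plan:    ┃          │▓▓           
Region:  ┃          │▓▓           
Notes:   ┃          │             
Admin:   ┃          │             
Email:   ┃          │             
         ┃          │Score:       
━━━━━━━━━┃          │0            
         ┃          │             
         ┃          │             
         ┃          │             
         ┃          │             
         ┃          │             
         ┃          │             
         ┃          │             


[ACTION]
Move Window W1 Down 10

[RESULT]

                                  
━━━━━━━━━━━━━━━━━━━━━━┓           
ormWidget             ┃           
──────────────────────┨           
Plan:    ┏━━━━━━━━━━━━━━━━━━━━━━━━
Region:  ┃ Tetris                 
Notes:   ┠────────────────────────
Admin:   ┃          │Next:        
Email:   ┃          │▓▓           
         ┃          │▓▓           
━━━━━━━━━┃          │             
         ┃          │             
         ┃          │             
         ┃          │Score:       
         ┃          │0            
         ┃          │             
         ┃          │             
         ┃          │             


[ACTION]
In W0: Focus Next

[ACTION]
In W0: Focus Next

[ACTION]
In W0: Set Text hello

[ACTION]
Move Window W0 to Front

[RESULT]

                                  
━━━━━━━━━━━━━━━━━━━━━━┓           
ormWidget             ┃           
──────────────────────┨           
Plan:       (●) Free  ┃━━━━━━━━━━━
Region:     [EU     ▼]┃           
Notes:      [hello   ]┃───────────
Admin:      [ ]       ┃xt:        
Email:      [Bob     ]┃           
                      ┃           
━━━━━━━━━━━━━━━━━━━━━━┛           
         ┃          │             
         ┃          │             
         ┃          │Score:       
         ┃          │0            
         ┃          │             
         ┃          │             
         ┃          │             


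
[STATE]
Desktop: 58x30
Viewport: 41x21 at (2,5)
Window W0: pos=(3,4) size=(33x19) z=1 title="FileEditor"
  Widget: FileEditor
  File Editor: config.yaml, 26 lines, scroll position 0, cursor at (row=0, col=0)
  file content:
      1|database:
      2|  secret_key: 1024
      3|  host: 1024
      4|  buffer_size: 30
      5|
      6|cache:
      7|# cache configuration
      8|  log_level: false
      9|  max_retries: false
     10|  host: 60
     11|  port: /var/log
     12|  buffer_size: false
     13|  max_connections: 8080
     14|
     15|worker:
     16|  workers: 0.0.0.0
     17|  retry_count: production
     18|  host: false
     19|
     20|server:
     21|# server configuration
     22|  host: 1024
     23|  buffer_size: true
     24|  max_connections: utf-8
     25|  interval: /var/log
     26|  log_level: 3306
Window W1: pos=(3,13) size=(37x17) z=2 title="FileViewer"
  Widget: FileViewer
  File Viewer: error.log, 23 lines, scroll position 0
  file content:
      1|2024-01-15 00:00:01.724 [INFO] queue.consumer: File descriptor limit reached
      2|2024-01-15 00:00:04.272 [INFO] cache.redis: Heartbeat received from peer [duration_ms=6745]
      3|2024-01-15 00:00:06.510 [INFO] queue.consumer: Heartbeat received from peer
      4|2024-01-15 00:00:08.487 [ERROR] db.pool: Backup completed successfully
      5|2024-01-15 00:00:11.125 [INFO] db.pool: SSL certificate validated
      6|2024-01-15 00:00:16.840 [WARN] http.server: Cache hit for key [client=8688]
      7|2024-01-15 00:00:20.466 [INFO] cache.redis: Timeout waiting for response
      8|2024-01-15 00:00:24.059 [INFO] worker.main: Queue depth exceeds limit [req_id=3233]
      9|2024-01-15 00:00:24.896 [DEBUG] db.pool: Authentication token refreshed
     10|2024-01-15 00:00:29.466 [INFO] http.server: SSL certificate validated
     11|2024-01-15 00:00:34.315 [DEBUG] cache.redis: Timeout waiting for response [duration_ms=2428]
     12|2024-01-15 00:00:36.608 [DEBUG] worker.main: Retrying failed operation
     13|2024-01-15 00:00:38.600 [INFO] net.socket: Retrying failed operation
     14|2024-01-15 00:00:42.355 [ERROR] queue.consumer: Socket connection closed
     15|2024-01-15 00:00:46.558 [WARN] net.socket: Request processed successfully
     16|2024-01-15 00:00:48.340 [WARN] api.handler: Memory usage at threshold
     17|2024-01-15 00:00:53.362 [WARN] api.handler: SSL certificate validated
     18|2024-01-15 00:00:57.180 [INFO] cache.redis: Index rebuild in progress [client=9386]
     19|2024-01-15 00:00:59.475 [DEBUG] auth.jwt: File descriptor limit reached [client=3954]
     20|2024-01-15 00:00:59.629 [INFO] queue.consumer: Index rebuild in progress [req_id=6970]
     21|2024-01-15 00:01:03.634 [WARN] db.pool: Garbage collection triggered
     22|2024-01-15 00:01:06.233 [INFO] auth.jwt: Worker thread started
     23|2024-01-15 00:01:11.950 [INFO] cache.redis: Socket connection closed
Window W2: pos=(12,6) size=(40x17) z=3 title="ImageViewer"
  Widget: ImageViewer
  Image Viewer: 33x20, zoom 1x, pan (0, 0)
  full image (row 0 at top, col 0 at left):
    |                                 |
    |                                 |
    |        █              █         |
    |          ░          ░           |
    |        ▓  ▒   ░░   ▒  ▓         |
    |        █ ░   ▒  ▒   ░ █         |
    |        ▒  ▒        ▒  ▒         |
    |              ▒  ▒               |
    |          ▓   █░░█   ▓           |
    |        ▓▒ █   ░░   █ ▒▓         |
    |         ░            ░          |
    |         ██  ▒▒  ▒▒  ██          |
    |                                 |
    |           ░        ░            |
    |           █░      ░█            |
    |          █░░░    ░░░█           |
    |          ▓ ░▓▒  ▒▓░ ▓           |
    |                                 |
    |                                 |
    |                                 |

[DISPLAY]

 ┃ FileEditor                    ┃       
 ┠────────┏━━━━━━━━━━━━━━━━━━━━━━━━━━━━━━
 ┃█atabase┃ ImageViewer                  
 ┃  secret┠──────────────────────────────
 ┃  host: ┃                              
 ┃  buffer┃                              
 ┃        ┃        █              █      
 ┃cache:  ┃          ░          ░        
 ┏━━━━━━━━┃        ▓  ▒   ░░   ▒  ▓      
 ┃ FileVie┃        █ ░   ▒  ▒   ░ █      
 ┠────────┃        ▒  ▒        ▒  ▒      
 ┃2024-01-┃              ▒  ▒            
 ┃2024-01-┃          ▓   █░░█   ▓        
 ┃2024-01-┃        ▓▒ █   ░░   █ ▒▓      
 ┃2024-01-┃         ░            ░       
 ┃2024-01-┃         ██  ▒▒  ▒▒  ██       
 ┃2024-01-┃                              
 ┃2024-01-┗━━━━━━━━━━━━━━━━━━━━━━━━━━━━━━
 ┃2024-01-15 00:00:24.059 [INFO] wor░┃   
 ┃2024-01-15 00:00:24.896 [DEBUG] db░┃   
 ┃2024-01-15 00:00:29.466 [INFO] htt░┃   


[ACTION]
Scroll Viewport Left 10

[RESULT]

   ┃ FileEditor                    ┃     
   ┠────────┏━━━━━━━━━━━━━━━━━━━━━━━━━━━━
   ┃█atabase┃ ImageViewer                
   ┃  secret┠────────────────────────────
   ┃  host: ┃                            
   ┃  buffer┃                            
   ┃        ┃        █              █    
   ┃cache:  ┃          ░          ░      
   ┏━━━━━━━━┃        ▓  ▒   ░░   ▒  ▓    
   ┃ FileVie┃        █ ░   ▒  ▒   ░ █    
   ┠────────┃        ▒  ▒        ▒  ▒    
   ┃2024-01-┃              ▒  ▒          
   ┃2024-01-┃          ▓   █░░█   ▓      
   ┃2024-01-┃        ▓▒ █   ░░   █ ▒▓    
   ┃2024-01-┃         ░            ░     
   ┃2024-01-┃         ██  ▒▒  ▒▒  ██     
   ┃2024-01-┃                            
   ┃2024-01-┗━━━━━━━━━━━━━━━━━━━━━━━━━━━━
   ┃2024-01-15 00:00:24.059 [INFO] wor░┃ 
   ┃2024-01-15 00:00:24.896 [DEBUG] db░┃ 
   ┃2024-01-15 00:00:29.466 [INFO] htt░┃ 


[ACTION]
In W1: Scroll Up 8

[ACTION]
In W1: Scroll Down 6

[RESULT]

   ┃ FileEditor                    ┃     
   ┠────────┏━━━━━━━━━━━━━━━━━━━━━━━━━━━━
   ┃█atabase┃ ImageViewer                
   ┃  secret┠────────────────────────────
   ┃  host: ┃                            
   ┃  buffer┃                            
   ┃        ┃        █              █    
   ┃cache:  ┃          ░          ░      
   ┏━━━━━━━━┃        ▓  ▒   ░░   ▒  ▓    
   ┃ FileVie┃        █ ░   ▒  ▒   ░ █    
   ┠────────┃        ▒  ▒        ▒  ▒    
   ┃2024-01-┃              ▒  ▒          
   ┃2024-01-┃          ▓   █░░█   ▓      
   ┃2024-01-┃        ▓▒ █   ░░   █ ▒▓    
   ┃2024-01-┃         ░            ░     
   ┃2024-01-┃         ██  ▒▒  ▒▒  ██     
   ┃2024-01-┃                            
   ┃2024-01-┗━━━━━━━━━━━━━━━━━━━━━━━━━━━━
   ┃2024-01-15 00:00:42.355 [ERROR] qu█┃ 
   ┃2024-01-15 00:00:46.558 [WARN] net░┃ 
   ┃2024-01-15 00:00:48.340 [WARN] api░┃ 


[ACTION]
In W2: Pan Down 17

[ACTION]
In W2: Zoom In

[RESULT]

   ┃ FileEditor                    ┃     
   ┠────────┏━━━━━━━━━━━━━━━━━━━━━━━━━━━━
   ┃█atabase┃ ImageViewer                
   ┃  secret┠────────────────────────────
   ┃  host: ┃                    ▓▓      
   ┃  buffer┃                ▓▓▒▒  ██    
   ┃        ┃                ▓▓▒▒  ██    
   ┃cache:  ┃                  ░░        
   ┏━━━━━━━━┃                  ░░        
   ┃ FileVie┃                  ████    ▒▒
   ┠────────┃                  ████    ▒▒
   ┃2024-01-┃                            
   ┃2024-01-┃                            
   ┃2024-01-┃                      ░░    
   ┃2024-01-┃                      ░░    
   ┃2024-01-┃                      ██░░  
   ┃2024-01-┃                      ██░░  
   ┃2024-01-┗━━━━━━━━━━━━━━━━━━━━━━━━━━━━
   ┃2024-01-15 00:00:42.355 [ERROR] qu█┃ 
   ┃2024-01-15 00:00:46.558 [WARN] net░┃ 
   ┃2024-01-15 00:00:48.340 [WARN] api░┃ 


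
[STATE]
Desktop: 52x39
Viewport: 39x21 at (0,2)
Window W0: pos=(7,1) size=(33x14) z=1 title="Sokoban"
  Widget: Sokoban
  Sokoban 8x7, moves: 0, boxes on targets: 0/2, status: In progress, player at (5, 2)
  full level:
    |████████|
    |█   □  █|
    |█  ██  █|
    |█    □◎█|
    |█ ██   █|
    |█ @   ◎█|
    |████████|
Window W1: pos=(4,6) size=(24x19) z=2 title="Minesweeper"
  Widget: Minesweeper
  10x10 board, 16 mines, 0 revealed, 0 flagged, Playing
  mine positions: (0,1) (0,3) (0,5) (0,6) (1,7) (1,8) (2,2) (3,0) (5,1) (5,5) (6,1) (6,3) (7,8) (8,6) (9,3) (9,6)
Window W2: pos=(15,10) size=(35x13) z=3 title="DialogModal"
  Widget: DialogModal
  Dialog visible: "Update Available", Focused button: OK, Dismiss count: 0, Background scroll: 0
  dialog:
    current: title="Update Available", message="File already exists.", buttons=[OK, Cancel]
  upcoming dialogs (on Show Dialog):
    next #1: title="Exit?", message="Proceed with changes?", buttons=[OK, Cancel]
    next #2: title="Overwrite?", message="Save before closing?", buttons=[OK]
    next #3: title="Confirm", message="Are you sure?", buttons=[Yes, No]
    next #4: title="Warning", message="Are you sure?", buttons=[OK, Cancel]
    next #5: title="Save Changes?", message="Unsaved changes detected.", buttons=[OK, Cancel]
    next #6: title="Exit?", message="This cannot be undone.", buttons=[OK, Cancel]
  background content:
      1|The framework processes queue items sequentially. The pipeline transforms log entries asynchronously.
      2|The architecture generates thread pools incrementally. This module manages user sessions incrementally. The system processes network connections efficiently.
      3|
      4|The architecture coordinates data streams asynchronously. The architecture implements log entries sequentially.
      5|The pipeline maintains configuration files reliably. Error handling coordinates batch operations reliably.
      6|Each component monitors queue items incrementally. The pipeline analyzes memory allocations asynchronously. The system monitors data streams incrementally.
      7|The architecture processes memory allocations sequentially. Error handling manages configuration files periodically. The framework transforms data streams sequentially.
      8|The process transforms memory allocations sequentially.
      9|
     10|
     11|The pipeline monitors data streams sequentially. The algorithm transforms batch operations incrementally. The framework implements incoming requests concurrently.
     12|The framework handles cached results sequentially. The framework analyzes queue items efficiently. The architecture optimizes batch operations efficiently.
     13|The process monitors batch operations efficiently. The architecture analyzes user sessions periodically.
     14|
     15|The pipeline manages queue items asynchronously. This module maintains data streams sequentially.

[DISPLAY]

       ┃ Sokoban                       
       ┠───────────────────────────────
       ┃████████                       
       ┃█   □  █                       
    ┏━━━━━━━━━━━━━━━━━━━━━━┓           
    ┃ Minesweeper          ┃           
    ┠──────────────────────┨           
    ┃■■■■■■■■■■            ┃           
    ┃■■■■■■■■■■┏━━━━━━━━━━━━━━━━━━━━━━━
    ┃■■■■■■■■■■┃ DialogModal           
    ┃■■■■■■■■■■┠───────────────────────
    ┃■■■■■■■■■■┃The framework processes
    ┃■■■■■■■■■■┃The architecture genera
    ┃■■■■■■■■■■┃    ┌──────────────────
    ┃■■■■■■■■■■┃The │   Update Availabl
    ┃■■■■■■■■■■┃The │ File already exis
    ┃■■■■■■■■■■┃Each│    [OK]  Cancel  
    ┃          ┃The └──────────────────
    ┃          ┃The process transforms 
    ┃          ┃                       
    ┃          ┗━━━━━━━━━━━━━━━━━━━━━━━


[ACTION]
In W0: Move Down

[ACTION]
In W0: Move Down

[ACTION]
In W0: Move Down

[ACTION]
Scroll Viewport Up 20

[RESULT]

                                       
       ┏━━━━━━━━━━━━━━━━━━━━━━━━━━━━━━━
       ┃ Sokoban                       
       ┠───────────────────────────────
       ┃████████                       
       ┃█   □  █                       
    ┏━━━━━━━━━━━━━━━━━━━━━━┓           
    ┃ Minesweeper          ┃           
    ┠──────────────────────┨           
    ┃■■■■■■■■■■            ┃           
    ┃■■■■■■■■■■┏━━━━━━━━━━━━━━━━━━━━━━━
    ┃■■■■■■■■■■┃ DialogModal           
    ┃■■■■■■■■■■┠───────────────────────
    ┃■■■■■■■■■■┃The framework processes
    ┃■■■■■■■■■■┃The architecture genera
    ┃■■■■■■■■■■┃    ┌──────────────────
    ┃■■■■■■■■■■┃The │   Update Availabl
    ┃■■■■■■■■■■┃The │ File already exis
    ┃■■■■■■■■■■┃Each│    [OK]  Cancel  
    ┃          ┃The └──────────────────
    ┃          ┃The process transforms 


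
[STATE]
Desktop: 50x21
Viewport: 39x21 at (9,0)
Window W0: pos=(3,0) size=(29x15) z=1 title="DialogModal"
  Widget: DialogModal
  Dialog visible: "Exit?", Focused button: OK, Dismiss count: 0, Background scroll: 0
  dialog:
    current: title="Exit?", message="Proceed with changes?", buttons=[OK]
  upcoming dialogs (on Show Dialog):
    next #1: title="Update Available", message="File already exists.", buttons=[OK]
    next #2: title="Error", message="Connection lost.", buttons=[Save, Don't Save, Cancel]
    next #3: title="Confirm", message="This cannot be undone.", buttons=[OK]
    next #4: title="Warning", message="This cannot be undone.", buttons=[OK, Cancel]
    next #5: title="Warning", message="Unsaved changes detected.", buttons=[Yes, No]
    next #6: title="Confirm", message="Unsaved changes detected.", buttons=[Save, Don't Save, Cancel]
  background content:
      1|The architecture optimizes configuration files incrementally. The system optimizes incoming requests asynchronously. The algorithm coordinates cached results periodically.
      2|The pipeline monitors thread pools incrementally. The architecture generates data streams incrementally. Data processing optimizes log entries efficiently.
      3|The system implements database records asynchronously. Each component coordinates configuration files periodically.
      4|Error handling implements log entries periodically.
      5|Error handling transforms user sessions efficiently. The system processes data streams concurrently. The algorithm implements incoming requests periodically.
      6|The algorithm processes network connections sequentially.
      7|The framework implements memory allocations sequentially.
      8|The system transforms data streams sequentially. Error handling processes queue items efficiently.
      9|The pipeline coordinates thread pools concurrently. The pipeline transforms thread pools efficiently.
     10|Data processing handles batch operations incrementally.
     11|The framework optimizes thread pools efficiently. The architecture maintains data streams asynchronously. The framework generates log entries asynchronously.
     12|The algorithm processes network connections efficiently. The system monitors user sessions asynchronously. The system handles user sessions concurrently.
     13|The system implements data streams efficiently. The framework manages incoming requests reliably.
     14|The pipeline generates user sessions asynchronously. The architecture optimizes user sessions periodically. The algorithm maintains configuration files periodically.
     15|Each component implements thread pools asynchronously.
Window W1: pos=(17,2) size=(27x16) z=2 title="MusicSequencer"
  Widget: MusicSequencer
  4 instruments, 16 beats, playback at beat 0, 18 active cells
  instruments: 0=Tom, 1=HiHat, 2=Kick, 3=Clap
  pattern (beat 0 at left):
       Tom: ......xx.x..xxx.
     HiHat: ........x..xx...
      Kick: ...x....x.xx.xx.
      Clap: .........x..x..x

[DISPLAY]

━━━━━━━━━━━━━━━━━━━━━━┓                
ogModal               ┃                
────────┏━━━━━━━━━━━━━━━━━━━━━━━━━┓    
rchitect┃ MusicSequencer          ┃    
ipeline ┠─────────────────────────┨    
ystem im┃      ▼123456789012345   ┃    
────────┃   Tom······██·█··███·   ┃    
      Ex┃ HiHat········█··██···   ┃    
oceed wi┃  Kick···█····█·██·██·   ┃    
       [┃  Clap·········█··█··█   ┃    
────────┃                         ┃    
ipeline ┃                         ┃    
processi┃                         ┃    
ramework┃                         ┃    
━━━━━━━━┃                         ┃    
        ┃                         ┃    
        ┃                         ┃    
        ┗━━━━━━━━━━━━━━━━━━━━━━━━━┛    
                                       
                                       
                                       


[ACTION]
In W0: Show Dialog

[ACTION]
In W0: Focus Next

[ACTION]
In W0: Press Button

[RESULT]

━━━━━━━━━━━━━━━━━━━━━━┓                
ogModal               ┃                
────────┏━━━━━━━━━━━━━━━━━━━━━━━━━┓    
rchitect┃ MusicSequencer          ┃    
ipeline ┠─────────────────────────┨    
ystem im┃      ▼123456789012345   ┃    
 handlin┃   Tom······██·█··███·   ┃    
 handlin┃ HiHat········█··██···   ┃    
lgorithm┃  Kick···█····█·██·██·   ┃    
ramework┃  Clap·········█··█··█   ┃    
ystem tr┃                         ┃    
ipeline ┃                         ┃    
processi┃                         ┃    
ramework┃                         ┃    
━━━━━━━━┃                         ┃    
        ┃                         ┃    
        ┃                         ┃    
        ┗━━━━━━━━━━━━━━━━━━━━━━━━━┛    
                                       
                                       
                                       


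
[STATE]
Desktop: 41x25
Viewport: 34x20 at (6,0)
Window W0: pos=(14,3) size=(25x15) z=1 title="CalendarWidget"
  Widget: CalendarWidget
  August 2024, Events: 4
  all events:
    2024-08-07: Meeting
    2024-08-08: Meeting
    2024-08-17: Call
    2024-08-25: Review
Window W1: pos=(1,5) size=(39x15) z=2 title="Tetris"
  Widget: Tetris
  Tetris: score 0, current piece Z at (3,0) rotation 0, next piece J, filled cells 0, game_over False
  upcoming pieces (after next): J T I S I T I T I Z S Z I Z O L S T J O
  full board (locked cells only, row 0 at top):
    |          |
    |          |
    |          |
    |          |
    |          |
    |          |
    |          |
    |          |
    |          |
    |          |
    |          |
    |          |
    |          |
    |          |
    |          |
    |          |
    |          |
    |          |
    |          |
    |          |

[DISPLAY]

                                  
                                  
                                  
        ┏━━━━━━━━━━━━━━━━━━━━━━━┓ 
        ┃ CalendarWidget        ┃ 
━━━━━━━━━━━━━━━━━━━━━━━━━━━━━━━━━┓
ris                              ┃
─────────────────────────────────┨
      │Next:                     ┃
      │█                         ┃
      │███                       ┃
      │                          ┃
      │                          ┃
      │                          ┃
      │Score:                    ┃
      │0                         ┃
      │                          ┃
      │                          ┃
      │                          ┃
━━━━━━━━━━━━━━━━━━━━━━━━━━━━━━━━━┛


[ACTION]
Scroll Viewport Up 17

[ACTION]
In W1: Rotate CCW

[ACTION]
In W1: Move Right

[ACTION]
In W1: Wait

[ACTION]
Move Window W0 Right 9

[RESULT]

                                  
                                  
                                  
          ┏━━━━━━━━━━━━━━━━━━━━━━━
          ┃ CalendarWidget        
━━━━━━━━━━━━━━━━━━━━━━━━━━━━━━━━━┓
ris                              ┃
─────────────────────────────────┨
      │Next:                     ┃
      │█                         ┃
      │███                       ┃
      │                          ┃
      │                          ┃
      │                          ┃
      │Score:                    ┃
      │0                         ┃
      │                          ┃
      │                          ┃
      │                          ┃
━━━━━━━━━━━━━━━━━━━━━━━━━━━━━━━━━┛


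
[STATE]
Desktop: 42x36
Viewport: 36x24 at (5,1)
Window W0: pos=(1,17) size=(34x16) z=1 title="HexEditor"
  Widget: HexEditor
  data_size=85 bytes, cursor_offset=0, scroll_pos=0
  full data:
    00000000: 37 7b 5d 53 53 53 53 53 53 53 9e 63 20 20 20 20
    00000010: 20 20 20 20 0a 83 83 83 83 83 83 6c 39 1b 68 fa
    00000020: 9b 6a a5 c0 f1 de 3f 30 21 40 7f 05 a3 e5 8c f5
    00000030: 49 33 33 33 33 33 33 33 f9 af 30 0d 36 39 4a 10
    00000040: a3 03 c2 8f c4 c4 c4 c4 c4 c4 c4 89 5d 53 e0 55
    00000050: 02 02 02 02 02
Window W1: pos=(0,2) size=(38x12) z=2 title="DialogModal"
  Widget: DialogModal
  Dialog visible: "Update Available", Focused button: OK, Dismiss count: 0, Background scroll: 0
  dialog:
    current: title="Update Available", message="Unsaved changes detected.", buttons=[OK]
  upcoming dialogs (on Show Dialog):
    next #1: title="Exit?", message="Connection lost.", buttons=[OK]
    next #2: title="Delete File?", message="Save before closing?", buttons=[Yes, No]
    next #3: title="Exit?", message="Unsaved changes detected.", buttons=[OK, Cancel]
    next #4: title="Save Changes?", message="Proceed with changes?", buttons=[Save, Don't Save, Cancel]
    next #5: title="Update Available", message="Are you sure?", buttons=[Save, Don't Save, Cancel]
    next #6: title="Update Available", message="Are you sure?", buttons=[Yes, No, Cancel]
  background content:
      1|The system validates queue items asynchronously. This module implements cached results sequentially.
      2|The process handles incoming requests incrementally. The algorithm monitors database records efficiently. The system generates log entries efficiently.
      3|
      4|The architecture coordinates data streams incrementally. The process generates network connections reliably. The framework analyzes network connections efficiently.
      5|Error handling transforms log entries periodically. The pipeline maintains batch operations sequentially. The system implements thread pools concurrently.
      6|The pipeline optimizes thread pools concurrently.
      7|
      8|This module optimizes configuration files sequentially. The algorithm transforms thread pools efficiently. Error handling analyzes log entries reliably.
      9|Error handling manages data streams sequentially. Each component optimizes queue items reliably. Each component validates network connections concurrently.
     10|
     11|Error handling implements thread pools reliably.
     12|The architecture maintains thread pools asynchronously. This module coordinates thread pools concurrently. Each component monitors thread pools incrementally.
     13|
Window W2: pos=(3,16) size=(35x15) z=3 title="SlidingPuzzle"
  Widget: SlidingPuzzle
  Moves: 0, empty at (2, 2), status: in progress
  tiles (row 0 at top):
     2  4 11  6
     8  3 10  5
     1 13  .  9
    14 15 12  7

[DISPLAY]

                                    
━━━━━━━━━━━━━━━━━━━━━━━━━━━━━━━━┓   
logModal                        ┃   
────────────────────────────────┨   
system validates queue items asy┃   
───────────────────────────┐uest┃   
      Update Available     │    ┃   
 Unsaved changes detected. │a st┃   
            [OK]           │trie┃   
───────────────────────────┘ols ┃   
                                ┃   
 module optimizes configuration ┃   
━━━━━━━━━━━━━━━━━━━━━━━━━━━━━━━━┛   
                                    
                                    
━━━━━━━━━━━━━━━━━━━━━━━━━━━━━━━━┓   
SlidingPuzzle                   ┃   
────────────────────────────────┨   
────┬────┬────┬────┐            ┃   
  2 │  4 │ 11 │  6 │            ┃   
────┼────┼────┼────┤            ┃   
  8 │  3 │ 10 │  5 │            ┃   
────┼────┼────┼────┤            ┃   
  1 │ 13 │    │  9 │            ┃   


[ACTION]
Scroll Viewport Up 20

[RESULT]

                                    
                                    
━━━━━━━━━━━━━━━━━━━━━━━━━━━━━━━━┓   
logModal                        ┃   
────────────────────────────────┨   
system validates queue items asy┃   
───────────────────────────┐uest┃   
      Update Available     │    ┃   
 Unsaved changes detected. │a st┃   
            [OK]           │trie┃   
───────────────────────────┘ols ┃   
                                ┃   
 module optimizes configuration ┃   
━━━━━━━━━━━━━━━━━━━━━━━━━━━━━━━━┛   
                                    
                                    
━━━━━━━━━━━━━━━━━━━━━━━━━━━━━━━━┓   
SlidingPuzzle                   ┃   
────────────────────────────────┨   
────┬────┬────┬────┐            ┃   
  2 │  4 │ 11 │  6 │            ┃   
────┼────┼────┼────┤            ┃   
  8 │  3 │ 10 │  5 │            ┃   
────┼────┼────┼────┤            ┃   


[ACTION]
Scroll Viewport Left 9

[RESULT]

                                    
                                    
┏━━━━━━━━━━━━━━━━━━━━━━━━━━━━━━━━━━━
┃ DialogModal                       
┠───────────────────────────────────
┃The system validates queue items as
┃The┌───────────────────────────┐ues
┃   │      Update Available     │   
┃The│ Unsaved changes detected. │a s
┃Err│            [OK]           │tri
┃The└───────────────────────────┘ols
┃                                   
┃This module optimizes configuration
┗━━━━━━━━━━━━━━━━━━━━━━━━━━━━━━━━━━━
                                    
                                    
   ┏━━━━━━━━━━━━━━━━━━━━━━━━━━━━━━━━
 ┏━┃ SlidingPuzzle                  
 ┃ ┠────────────────────────────────
 ┠─┃┌────┬────┬────┬────┐           
 ┃0┃│  2 │  4 │ 11 │  6 │           
 ┃0┃├────┼────┼────┼────┤           
 ┃0┃│  8 │  3 │ 10 │  5 │           
 ┃0┃├────┼────┼────┼────┤           


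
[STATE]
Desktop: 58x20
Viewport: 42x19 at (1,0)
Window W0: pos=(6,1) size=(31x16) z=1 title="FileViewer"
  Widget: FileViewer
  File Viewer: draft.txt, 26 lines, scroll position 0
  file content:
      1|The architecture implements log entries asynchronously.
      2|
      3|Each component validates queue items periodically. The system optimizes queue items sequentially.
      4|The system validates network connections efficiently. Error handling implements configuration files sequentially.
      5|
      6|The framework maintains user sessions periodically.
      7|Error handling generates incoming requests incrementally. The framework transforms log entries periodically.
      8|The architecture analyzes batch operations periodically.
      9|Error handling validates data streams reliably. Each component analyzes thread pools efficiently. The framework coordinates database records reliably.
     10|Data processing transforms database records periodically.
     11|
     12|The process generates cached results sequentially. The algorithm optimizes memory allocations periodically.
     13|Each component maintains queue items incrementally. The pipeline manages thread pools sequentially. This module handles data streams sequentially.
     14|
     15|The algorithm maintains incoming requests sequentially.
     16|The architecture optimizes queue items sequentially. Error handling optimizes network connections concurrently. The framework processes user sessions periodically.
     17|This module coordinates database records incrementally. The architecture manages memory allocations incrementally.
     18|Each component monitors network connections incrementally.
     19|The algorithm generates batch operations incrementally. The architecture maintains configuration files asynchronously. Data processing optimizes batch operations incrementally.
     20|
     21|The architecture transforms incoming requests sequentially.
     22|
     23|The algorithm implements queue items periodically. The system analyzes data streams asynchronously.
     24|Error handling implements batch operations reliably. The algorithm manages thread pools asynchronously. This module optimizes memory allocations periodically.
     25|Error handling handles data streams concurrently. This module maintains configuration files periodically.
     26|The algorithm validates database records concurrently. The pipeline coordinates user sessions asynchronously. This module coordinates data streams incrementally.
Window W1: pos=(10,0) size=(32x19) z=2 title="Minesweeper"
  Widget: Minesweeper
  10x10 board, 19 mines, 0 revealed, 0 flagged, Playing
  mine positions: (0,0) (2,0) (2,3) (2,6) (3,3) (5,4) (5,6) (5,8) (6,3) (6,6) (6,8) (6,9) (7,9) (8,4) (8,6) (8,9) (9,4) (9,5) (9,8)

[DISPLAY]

         ┏━━━━━━━━━━━━━━━━━━━━━━━━━━━━━━┓ 
     ┏━━━┃ Minesweeper                  ┃ 
     ┃ Fi┠──────────────────────────────┨ 
     ┠───┃■■■■■■■■■■                    ┃ 
     ┃The┃■■■■■■■■■■                    ┃ 
     ┃   ┃■■■■■■■■■■                    ┃ 
     ┃Eac┃■■■■■■■■■■                    ┃ 
     ┃The┃■■■■■■■■■■                    ┃ 
     ┃   ┃■■■■■■■■■■                    ┃ 
     ┃The┃■■■■■■■■■■                    ┃ 
     ┃Err┃■■■■■■■■■■                    ┃ 
     ┃The┃■■■■■■■■■■                    ┃ 
     ┃Err┃■■■■■■■■■■                    ┃ 
     ┃Dat┃                              ┃ 
     ┃   ┃                              ┃ 
     ┃The┃                              ┃ 
     ┗━━━┃                              ┃ 
         ┃                              ┃ 
         ┗━━━━━━━━━━━━━━━━━━━━━━━━━━━━━━┛ 


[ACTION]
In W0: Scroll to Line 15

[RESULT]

         ┏━━━━━━━━━━━━━━━━━━━━━━━━━━━━━━┓ 
     ┏━━━┃ Minesweeper                  ┃ 
     ┃ Fi┠──────────────────────────────┨ 
     ┠───┃■■■■■■■■■■                    ┃ 
     ┃The┃■■■■■■■■■■                    ┃ 
     ┃The┃■■■■■■■■■■                    ┃ 
     ┃Thi┃■■■■■■■■■■                    ┃ 
     ┃Eac┃■■■■■■■■■■                    ┃ 
     ┃The┃■■■■■■■■■■                    ┃ 
     ┃   ┃■■■■■■■■■■                    ┃ 
     ┃The┃■■■■■■■■■■                    ┃ 
     ┃   ┃■■■■■■■■■■                    ┃ 
     ┃The┃■■■■■■■■■■                    ┃ 
     ┃Err┃                              ┃ 
     ┃Err┃                              ┃ 
     ┃The┃                              ┃ 
     ┗━━━┃                              ┃ 
         ┃                              ┃ 
         ┗━━━━━━━━━━━━━━━━━━━━━━━━━━━━━━┛ 


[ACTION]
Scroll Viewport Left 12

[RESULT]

          ┏━━━━━━━━━━━━━━━━━━━━━━━━━━━━━━┓
      ┏━━━┃ Minesweeper                  ┃
      ┃ Fi┠──────────────────────────────┨
      ┠───┃■■■■■■■■■■                    ┃
      ┃The┃■■■■■■■■■■                    ┃
      ┃The┃■■■■■■■■■■                    ┃
      ┃Thi┃■■■■■■■■■■                    ┃
      ┃Eac┃■■■■■■■■■■                    ┃
      ┃The┃■■■■■■■■■■                    ┃
      ┃   ┃■■■■■■■■■■                    ┃
      ┃The┃■■■■■■■■■■                    ┃
      ┃   ┃■■■■■■■■■■                    ┃
      ┃The┃■■■■■■■■■■                    ┃
      ┃Err┃                              ┃
      ┃Err┃                              ┃
      ┃The┃                              ┃
      ┗━━━┃                              ┃
          ┃                              ┃
          ┗━━━━━━━━━━━━━━━━━━━━━━━━━━━━━━┛


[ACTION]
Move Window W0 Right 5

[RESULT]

          ┏━━━━━━━━━━━━━━━━━━━━━━━━━━━━━━┓
          ┃ Minesweeper                  ┃
          ┠──────────────────────────────┨
          ┃■■■■■■■■■■                    ┃
          ┃■■■■■■■■■■                    ┃
          ┃■■■■■■■■■■                    ┃
          ┃■■■■■■■■■■                    ┃
          ┃■■■■■■■■■■                    ┃
          ┃■■■■■■■■■■                    ┃
          ┃■■■■■■■■■■                    ┃
          ┃■■■■■■■■■■                    ┃
          ┃■■■■■■■■■■                    ┃
          ┃■■■■■■■■■■                    ┃
          ┃                              ┃
          ┃                              ┃
          ┃                              ┃
          ┃                              ┃
          ┃                              ┃
          ┗━━━━━━━━━━━━━━━━━━━━━━━━━━━━━━┛


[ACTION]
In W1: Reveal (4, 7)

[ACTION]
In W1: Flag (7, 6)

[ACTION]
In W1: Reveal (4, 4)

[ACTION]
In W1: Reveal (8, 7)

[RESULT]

          ┏━━━━━━━━━━━━━━━━━━━━━━━━━━━━━━┓
          ┃ Minesweeper                  ┃
          ┠──────────────────────────────┨
          ┃■■■■■■■■■■                    ┃
          ┃■■■■■■■■■■                    ┃
          ┃■■■■■■■■■■                    ┃
          ┃■■■■■■■■■■                    ┃
          ┃■■■■2■■2■■                    ┃
          ┃■■■■■■■■■■                    ┃
          ┃■■■■■■■■■■                    ┃
          ┃■■■■■■⚑■■■                    ┃
          ┃■■■■■■■2■■                    ┃
          ┃■■■■■■■■■■                    ┃
          ┃                              ┃
          ┃                              ┃
          ┃                              ┃
          ┃                              ┃
          ┃                              ┃
          ┗━━━━━━━━━━━━━━━━━━━━━━━━━━━━━━┛
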